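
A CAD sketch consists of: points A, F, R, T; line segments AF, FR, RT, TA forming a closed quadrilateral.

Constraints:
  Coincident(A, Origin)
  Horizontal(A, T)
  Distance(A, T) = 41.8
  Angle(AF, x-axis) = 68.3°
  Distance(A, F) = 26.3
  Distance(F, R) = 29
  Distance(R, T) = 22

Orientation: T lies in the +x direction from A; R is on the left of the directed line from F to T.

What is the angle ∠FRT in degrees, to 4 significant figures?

103.6°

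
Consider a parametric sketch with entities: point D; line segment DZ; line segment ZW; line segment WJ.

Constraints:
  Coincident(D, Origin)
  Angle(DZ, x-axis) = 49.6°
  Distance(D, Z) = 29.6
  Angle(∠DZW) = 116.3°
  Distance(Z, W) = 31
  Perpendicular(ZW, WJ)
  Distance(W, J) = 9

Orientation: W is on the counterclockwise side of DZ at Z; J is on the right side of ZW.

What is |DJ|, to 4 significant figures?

56.65

D is at the origin; DZ runs at 49.6° with length 29.6, so Z = 29.6·(cos 49.6°, sin 49.6°) = (19.18, 22.54). ∠DZW = 116.3°, so ZW runs at 49.6° + (180° − 116.3°) = 113.3° from the x-axis; with |ZW| = 31.0, W = Z + 31.0·(cos 113.3°, sin 113.3°) = (6.922, 51.01). ZW is perpendicular to WJ; with |WJ| = 9.0 on the right of ZW, J = W + 9.0·(0.9184, 0.3955) = (15.19, 54.57). Then |DJ| = |J − D| = 56.65.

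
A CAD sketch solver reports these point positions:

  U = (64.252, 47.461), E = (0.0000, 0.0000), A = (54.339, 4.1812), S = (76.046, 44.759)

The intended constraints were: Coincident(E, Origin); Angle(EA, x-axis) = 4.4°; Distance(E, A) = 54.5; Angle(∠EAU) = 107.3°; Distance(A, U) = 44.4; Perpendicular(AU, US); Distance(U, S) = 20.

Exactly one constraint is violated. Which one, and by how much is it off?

Distance(U, S) = 20 — off by 7.90.

E = (0.00, 0.00) ✓; EA at 4.400° ✓; |EA| = 54.50 ✓; ∠EAU = 107.3° ✓; |AU| = 44.40 ✓; ∠(AU, US) = 90.00° ✓; |US| = 12.10 ✗.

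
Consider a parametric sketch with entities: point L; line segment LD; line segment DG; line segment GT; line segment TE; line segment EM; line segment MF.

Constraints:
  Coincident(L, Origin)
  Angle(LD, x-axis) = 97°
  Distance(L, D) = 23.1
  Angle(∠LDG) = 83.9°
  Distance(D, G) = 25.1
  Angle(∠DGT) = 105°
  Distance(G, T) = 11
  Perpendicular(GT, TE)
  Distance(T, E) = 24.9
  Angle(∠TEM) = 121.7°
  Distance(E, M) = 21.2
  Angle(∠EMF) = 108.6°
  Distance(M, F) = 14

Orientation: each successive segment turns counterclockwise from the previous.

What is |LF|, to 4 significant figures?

34.14

∠TEM = 121.7° gives EM at 56.40° from the x-axis; with |EM| = 21.2, M = (8.992, 23.08). ∠EMF = 108.6° gives MF at 127.8° from the x-axis; with |MF| = 14.0, F = (0.4108, 34.14). Then |LF| = |F − L| = 34.14.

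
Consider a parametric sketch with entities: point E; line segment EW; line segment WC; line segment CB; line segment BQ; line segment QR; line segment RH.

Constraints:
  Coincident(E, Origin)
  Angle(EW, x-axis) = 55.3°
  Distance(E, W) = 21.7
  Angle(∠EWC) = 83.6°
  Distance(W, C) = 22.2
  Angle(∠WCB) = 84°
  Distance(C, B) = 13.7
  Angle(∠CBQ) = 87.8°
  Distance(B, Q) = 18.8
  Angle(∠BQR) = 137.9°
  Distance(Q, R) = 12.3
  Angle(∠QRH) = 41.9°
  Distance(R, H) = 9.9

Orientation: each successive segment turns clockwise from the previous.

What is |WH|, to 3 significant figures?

5.03

∠BQR = 137.9° gives QR at 88.6° from the x-axis; with |QR| = 12.3, R = (7.09, 20.5). ∠QRH = 41.9° gives RH at -49.5° from the x-axis; with |RH| = 9.9, H = (13.5, 12.9). Then |WH| = |H − W| = 5.03.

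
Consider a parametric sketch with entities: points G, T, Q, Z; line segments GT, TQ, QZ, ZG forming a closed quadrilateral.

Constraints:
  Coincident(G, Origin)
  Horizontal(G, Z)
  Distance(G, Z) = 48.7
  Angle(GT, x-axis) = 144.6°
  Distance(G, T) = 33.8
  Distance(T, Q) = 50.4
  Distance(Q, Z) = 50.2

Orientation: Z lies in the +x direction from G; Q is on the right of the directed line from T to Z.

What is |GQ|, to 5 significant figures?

20.778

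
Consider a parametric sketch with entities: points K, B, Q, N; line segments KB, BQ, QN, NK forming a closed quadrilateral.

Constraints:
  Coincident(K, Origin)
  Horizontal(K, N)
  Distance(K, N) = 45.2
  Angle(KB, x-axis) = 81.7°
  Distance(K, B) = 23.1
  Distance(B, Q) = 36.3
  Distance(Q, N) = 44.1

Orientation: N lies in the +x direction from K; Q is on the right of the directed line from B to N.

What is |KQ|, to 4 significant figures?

13.82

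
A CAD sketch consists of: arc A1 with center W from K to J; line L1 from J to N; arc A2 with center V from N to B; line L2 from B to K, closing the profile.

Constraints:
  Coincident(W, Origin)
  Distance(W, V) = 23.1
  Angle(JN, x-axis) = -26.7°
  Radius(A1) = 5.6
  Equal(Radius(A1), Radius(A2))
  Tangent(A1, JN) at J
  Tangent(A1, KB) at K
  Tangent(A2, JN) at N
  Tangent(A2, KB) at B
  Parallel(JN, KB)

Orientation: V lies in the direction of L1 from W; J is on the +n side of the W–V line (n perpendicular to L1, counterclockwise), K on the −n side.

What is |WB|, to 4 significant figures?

23.77

The slot axis is L1's direction at -26.7°, so u = (cos -26.7°, sin -26.7°) = (0.8934, -0.4493) and n = (−sin -26.7°, cos -26.7°) = (0.4493, 0.8934). W is at the origin and V lies 23.1 along u from W, so V = 23.1·u = (20.64, -10.38). Tangency of A1 to both parallel lines with radius 5.6 puts J and K at W ± 5.6·n: J = (2.516, 5.003), K = (-2.516, -5.003). Equal radii place N and B the same way about V: N = V + 5.6·n = (23.15, -5.376), B = V − 5.6·n = (18.12, -15.38). Then |WB| = |B − W| = 23.77.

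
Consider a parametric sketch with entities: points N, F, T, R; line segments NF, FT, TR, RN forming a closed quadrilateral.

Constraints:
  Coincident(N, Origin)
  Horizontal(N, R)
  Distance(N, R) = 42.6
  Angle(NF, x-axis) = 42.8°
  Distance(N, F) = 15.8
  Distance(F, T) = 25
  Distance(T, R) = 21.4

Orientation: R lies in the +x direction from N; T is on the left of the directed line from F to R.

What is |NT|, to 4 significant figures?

40.14

Checks: |FT| = 25.00 ✓; |TR| = 21.40 ✓.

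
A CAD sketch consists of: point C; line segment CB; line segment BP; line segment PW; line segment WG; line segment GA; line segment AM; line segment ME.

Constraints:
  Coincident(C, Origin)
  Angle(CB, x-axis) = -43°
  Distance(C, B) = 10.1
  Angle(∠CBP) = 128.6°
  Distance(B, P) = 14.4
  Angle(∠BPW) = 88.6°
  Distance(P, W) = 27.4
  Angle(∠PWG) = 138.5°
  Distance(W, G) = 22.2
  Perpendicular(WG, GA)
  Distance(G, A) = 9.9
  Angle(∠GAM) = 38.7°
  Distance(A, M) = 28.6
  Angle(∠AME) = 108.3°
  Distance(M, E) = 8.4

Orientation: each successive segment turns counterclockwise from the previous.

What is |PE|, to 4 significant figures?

47.76

∠GAM = 38.7° gives AM at 12.60° from the x-axis; with |AM| = 28.6, M = (21.36, 34.61). ∠AME = 108.3° gives ME at 84.30° from the x-axis; with |ME| = 8.4, E = (22.20, 42.97). Then |PE| = |E − P| = 47.76.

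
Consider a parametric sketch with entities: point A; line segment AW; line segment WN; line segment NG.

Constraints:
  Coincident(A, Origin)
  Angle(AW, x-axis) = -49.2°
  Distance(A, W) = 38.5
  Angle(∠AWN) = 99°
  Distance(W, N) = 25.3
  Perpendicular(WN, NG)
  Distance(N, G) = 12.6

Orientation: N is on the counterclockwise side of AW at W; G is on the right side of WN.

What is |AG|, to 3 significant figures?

59.5

A is at the origin; AW runs at -49.2° with length 38.5, so W = 38.5·(cos -49.2°, sin -49.2°) = (25.2, -29.1). ∠AWN = 99.0°, so WN runs at -49.2° + (180° − 99.0°) = 31.8° from the x-axis; with |WN| = 25.3, N = W + 25.3·(cos 31.8°, sin 31.8°) = (46.7, -15.8). WN is perpendicular to NG; with |NG| = 12.6 on the right of WN, G = N + 12.6·(0.527, -0.850) = (53.3, -26.5). Then |AG| = |G − A| = 59.5.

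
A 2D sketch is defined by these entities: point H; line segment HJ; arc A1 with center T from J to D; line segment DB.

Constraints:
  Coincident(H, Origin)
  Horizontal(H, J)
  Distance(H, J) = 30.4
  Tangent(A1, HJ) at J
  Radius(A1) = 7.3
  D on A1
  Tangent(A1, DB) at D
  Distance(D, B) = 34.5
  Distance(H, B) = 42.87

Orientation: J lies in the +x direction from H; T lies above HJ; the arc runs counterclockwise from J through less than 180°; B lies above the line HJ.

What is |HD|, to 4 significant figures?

38.13

H is at the origin; HJ is horizontal with |HJ| = 30.4 and J on the +x side, so J = (30.40, 0.000). A1 meets HJ tangentially, so TJ is at right angles to HJ, so T = J + (0, 7.3) = (30.40, 7.300). Since TD ⟂ DB (tangency), |TB| = √(7.3² + 34.5²) = 35.26 regardless of where D sits on A1. So B lies on both circle(H, 42.87) and circle(T, 35.26); the above-HJ intersection is B = (16.33, 39.64). D is the foot of the tangent from B: D = (36.35, 11.53).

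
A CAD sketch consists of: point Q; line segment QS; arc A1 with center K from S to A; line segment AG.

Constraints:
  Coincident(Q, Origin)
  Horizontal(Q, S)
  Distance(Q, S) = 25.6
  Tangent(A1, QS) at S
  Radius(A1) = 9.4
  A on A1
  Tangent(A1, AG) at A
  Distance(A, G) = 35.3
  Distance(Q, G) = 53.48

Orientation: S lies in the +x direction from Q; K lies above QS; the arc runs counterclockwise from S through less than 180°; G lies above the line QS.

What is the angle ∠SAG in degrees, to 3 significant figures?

129°

Checks: ∠(KS, SQ) = 90.00° ✓; |KS| = 9.400 ✓; |KA| = 9.400 ✓; ∠(KA, AG) = 90.00° ✓; |AG| = 35.30 ✓; |QG| = 53.48 ✓.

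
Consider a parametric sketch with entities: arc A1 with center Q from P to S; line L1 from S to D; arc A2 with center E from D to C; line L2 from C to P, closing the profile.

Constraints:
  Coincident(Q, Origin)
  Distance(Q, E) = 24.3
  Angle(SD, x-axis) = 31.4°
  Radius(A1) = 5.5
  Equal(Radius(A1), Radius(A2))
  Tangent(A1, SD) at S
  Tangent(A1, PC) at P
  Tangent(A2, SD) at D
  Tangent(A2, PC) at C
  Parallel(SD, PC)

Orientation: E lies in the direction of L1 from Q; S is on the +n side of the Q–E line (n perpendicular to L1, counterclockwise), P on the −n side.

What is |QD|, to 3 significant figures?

24.9

Tangency of A1 to both parallel lines with radius 5.5 puts S and P at Q ± 5.5·n: S = (-2.87, 4.69), P = (2.87, -4.69). Equal radii place D and C the same way about E: D = E + 5.5·n = (17.9, 17.4), C = E − 5.5·n = (23.6, 7.97). Then |QD| = |D − Q| = 24.9.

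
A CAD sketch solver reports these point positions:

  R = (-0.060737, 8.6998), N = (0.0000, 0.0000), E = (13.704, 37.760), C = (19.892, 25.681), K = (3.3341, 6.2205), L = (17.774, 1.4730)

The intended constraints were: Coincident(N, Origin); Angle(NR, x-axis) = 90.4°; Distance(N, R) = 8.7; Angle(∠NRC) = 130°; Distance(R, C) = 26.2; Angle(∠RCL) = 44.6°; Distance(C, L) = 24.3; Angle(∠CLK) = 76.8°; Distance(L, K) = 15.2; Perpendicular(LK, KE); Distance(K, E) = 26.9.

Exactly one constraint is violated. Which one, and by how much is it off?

Distance(K, E) = 26.9 — off by 6.30.

N = (0.00, 0.00) ✓; NR at 90.40° ✓; |NR| = 8.700 ✓; ∠NRC = 130.0° ✓; |RC| = 26.20 ✓; ∠RCL = 44.60° ✓; |CL| = 24.30 ✓; ∠CLK = 76.80° ✓; |LK| = 15.20 ✓; ∠(LK, KE) = 90.00° ✓; |KE| = 33.20 ✗.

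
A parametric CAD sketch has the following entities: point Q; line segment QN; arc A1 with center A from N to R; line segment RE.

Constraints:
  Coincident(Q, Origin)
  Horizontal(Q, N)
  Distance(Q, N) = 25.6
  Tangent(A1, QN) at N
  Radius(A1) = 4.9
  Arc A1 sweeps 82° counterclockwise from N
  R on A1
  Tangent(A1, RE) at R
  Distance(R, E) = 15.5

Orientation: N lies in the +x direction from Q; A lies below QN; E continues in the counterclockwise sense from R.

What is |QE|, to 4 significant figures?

26.99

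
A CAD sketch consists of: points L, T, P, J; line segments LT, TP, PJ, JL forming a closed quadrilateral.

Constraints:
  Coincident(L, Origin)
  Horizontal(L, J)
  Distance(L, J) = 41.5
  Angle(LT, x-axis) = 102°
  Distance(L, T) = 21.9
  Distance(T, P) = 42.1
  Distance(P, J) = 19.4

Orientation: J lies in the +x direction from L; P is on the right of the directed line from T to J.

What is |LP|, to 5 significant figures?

26.052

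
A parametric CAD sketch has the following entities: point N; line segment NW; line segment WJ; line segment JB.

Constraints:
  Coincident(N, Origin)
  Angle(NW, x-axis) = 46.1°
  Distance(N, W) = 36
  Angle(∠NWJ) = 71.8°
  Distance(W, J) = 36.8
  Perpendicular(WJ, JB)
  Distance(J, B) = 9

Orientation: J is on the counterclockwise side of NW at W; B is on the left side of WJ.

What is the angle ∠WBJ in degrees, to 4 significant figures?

76.26°

∠NWJ = 71.8°, so WJ runs at 46.1° + (180° − 71.8°) = 154.3° from the x-axis; with |WJ| = 36.8, J = W + 36.8·(cos 154.3°, sin 154.3°) = (-8.197, 41.90). WJ is perpendicular to JB; with |JB| = 9.0 on the left of WJ, B = J + 9.0·(-0.4337, -0.9011) = (-12.10, 33.79). Then cos ∠WBJ = BW·BJ / (|BW||BJ|), giving 76.26°.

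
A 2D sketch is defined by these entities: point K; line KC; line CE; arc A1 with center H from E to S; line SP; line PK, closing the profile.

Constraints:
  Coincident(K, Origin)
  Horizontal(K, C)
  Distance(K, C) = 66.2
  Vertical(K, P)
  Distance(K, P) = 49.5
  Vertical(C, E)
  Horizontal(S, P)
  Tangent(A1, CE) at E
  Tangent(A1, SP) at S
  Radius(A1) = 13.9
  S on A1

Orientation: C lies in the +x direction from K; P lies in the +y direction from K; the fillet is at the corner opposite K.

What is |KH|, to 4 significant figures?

63.27

K is at the origin; KC is horizontal with |KC| = 66.2 and C on the +x side, so C = (66.20, 0.000). KP is vertical with |KP| = 49.5 and P on the +y side, so P = (0.000, 49.50). The virtual corner opposite K is at (66.20, 49.50). Tangency of A1 to CE means the radius HE is perpendicular to CE and the tangent condition forces HS to be normal to SP, with radius 13.9, so the center H sits 13.9 in from both sides at H = (52.30, 35.60). Then |KH| = |H − K| = 63.27.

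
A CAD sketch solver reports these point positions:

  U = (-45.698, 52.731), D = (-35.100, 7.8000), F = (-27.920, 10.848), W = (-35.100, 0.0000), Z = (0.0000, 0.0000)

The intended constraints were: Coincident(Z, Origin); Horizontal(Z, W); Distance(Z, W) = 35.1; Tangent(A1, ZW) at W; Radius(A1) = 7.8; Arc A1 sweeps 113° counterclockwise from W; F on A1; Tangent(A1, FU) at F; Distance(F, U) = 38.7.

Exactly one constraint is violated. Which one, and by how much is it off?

Distance(F, U) = 38.7 — off by 6.80.

Z = (0.00, 0.00) ✓; Z.y = 0.00, W.y = 0.00 ✓; |ZW| = 35.10 ✓; ∠(DW, WZ) = 90.00° ✓; |DW| = 7.800 ✓; bearing(D→F) − bearing(D→W) = 113.0° ✓; |DF| = 7.800 ✓; ∠(DF, FU) = 90.00° ✓; |FU| = 45.50 ✗.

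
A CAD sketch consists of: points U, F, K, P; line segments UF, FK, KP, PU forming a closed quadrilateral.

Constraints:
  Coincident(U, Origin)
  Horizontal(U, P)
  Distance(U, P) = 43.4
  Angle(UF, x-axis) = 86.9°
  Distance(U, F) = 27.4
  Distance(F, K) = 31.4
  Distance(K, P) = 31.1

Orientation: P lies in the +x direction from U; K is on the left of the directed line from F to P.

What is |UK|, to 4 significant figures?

43.96

U is at the origin; UP is horizontal with |UP| = 43.4 and P in +x, so P = (43.4, 0). UF runs at 86.9° with |UF| = 27.4, so F = (1.482, 27.36). K is determined by |FK| = 31.4 and |KP| = 31.1 together: it lies at the intersection of circle(F, 31.4) and circle(P, 31.1). With |FP| = 50.06, the foot of the radical line on FP is 25.22 from F and the perpendicular offset is √(31.4² − 25.22²) = 18.71. Taking the left-of-FP solution: K = (32.83, 29.25).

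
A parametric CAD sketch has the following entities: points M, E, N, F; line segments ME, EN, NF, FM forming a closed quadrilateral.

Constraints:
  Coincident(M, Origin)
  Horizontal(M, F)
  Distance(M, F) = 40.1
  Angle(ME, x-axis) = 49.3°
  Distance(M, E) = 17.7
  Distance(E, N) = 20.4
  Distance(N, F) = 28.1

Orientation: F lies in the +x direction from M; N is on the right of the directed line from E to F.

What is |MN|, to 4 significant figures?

14.62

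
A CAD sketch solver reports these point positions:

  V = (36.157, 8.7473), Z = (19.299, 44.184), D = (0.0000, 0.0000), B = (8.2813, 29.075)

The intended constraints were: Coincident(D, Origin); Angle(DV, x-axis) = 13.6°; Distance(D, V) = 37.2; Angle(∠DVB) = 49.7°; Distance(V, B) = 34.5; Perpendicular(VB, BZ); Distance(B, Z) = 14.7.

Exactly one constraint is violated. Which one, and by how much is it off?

Distance(B, Z) = 14.7 — off by 4.00.

D = (0.00, 0.00) ✓; DV at 13.60° ✓; |DV| = 37.20 ✓; ∠DVB = 49.70° ✓; |VB| = 34.50 ✓; ∠(VB, BZ) = 90.00° ✓; |BZ| = 18.70 ✗.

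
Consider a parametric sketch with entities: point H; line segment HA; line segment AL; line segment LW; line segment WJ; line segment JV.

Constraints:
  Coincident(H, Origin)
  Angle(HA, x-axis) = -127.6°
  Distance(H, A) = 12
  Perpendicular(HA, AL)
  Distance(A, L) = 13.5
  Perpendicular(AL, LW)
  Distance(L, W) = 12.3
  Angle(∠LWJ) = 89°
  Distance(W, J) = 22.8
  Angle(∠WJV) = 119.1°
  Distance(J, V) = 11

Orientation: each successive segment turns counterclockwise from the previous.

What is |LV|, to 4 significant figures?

28.06

H is at the origin; HA runs at -127.6° with length 12.0, so A = (-7.322, -9.507). The perpendicularity gives AL at right angles to HA, so AL runs at -37.60°; with |AL| = 13.5, L = (3.374, -17.74). AL ⟂ LW, so LW runs at 52.40°; with |LW| = 12.3, W = (10.88, -7.999). ∠LWJ = 89.0° gives WJ at 143.4° from the x-axis; with |WJ| = 22.8, J = (-7.425, 5.595). ∠WJV = 119.1° gives JV at -155.7° from the x-axis; with |JV| = 11.0, V = (-17.45, 1.068). Then |LV| = |V − L| = 28.06.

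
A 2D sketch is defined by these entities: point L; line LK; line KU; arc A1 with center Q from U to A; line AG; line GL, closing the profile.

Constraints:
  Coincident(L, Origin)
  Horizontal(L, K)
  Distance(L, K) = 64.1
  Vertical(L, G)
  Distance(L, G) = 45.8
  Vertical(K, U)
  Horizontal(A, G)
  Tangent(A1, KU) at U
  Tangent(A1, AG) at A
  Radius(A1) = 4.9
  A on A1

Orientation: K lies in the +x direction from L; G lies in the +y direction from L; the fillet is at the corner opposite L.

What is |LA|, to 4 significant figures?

74.85

L is at the origin; L and K share the same y with |LK| = 64.1 and K on the +x side, so K = (64.10, 0.000). LG is vertical with |LG| = 45.8 and G on the +y side, so G = (0.000, 45.80). The virtual corner opposite L is at (64.10, 45.80). Since A1 is tangent to KU there, QU ⟂ KU and tangency of A1 to AG means the radius QA is perpendicular to AG, with radius 4.9, so the center Q sits 4.9 in from both sides at Q = (59.20, 40.90). That places the tangent points at U = (64.10, 40.90) on KU and A = (59.20, 45.80) on AG. Then |LA| = |A − L| = 74.85.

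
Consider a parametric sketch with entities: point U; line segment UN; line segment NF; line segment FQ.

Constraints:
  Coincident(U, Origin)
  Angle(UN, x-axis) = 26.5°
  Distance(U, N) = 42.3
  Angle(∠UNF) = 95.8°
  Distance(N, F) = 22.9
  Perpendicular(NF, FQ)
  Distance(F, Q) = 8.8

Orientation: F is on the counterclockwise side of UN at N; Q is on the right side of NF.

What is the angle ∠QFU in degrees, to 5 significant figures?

147.15°

U is at the origin; UN runs at 26.5° with length 42.3, so N = 42.3·(cos 26.5°, sin 26.5°) = (37.856, 18.874). ∠UNF = 95.8°, so NF runs at 26.5° + (180° − 95.8°) = 110.70° from the x-axis; with |NF| = 22.9, F = N + 22.9·(cos 110.70°, sin 110.70°) = (29.761, 40.296). NF is perpendicular to FQ; with |FQ| = 8.8 on the right of NF, Q = F + 8.8·(0.93544, 0.35347) = (37.993, 43.406). Then cos ∠QFU = FQ·FU / (|FQ||FU|), giving 147.15°.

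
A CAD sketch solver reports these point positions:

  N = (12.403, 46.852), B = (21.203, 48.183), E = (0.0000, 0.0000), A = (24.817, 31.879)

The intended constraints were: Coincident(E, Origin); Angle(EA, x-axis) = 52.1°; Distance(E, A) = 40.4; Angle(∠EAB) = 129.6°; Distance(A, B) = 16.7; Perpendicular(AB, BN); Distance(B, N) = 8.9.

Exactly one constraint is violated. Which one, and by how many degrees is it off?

Perpendicular(AB, BN) — off by 3.90°.

E = (0.00, 0.00) ✓; EA at 52.10° ✓; |EA| = 40.40 ✓; ∠EAB = 129.6° ✓; |AB| = 16.70 ✓; ∠(AB, BN) = 86.10° ✗; |BN| = 8.900 ✓.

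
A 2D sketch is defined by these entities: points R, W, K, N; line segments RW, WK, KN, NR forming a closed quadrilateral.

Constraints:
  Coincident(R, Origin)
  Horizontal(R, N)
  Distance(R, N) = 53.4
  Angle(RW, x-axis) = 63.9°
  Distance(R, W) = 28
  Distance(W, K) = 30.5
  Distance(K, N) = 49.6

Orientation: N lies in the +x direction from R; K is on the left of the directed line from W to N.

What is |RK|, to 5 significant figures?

57.525

Checks: |WK| = 30.50 ✓; |KN| = 49.60 ✓.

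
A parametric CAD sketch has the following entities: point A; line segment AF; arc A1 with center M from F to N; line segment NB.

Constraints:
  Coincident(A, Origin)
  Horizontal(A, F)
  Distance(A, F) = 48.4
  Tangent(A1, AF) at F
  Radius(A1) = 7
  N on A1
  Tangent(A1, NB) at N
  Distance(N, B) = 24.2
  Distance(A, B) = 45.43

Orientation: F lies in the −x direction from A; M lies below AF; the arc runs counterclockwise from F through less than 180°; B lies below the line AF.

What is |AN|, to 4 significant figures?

54.51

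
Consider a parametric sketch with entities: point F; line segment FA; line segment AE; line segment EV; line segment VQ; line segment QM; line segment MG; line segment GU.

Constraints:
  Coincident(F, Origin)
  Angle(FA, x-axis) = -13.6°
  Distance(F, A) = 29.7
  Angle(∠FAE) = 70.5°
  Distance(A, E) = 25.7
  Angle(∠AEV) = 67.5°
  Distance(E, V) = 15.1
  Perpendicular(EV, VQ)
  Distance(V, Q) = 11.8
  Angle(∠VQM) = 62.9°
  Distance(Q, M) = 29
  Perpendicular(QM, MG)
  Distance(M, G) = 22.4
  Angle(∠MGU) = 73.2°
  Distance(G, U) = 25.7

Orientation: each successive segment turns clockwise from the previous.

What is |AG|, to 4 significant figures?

46.27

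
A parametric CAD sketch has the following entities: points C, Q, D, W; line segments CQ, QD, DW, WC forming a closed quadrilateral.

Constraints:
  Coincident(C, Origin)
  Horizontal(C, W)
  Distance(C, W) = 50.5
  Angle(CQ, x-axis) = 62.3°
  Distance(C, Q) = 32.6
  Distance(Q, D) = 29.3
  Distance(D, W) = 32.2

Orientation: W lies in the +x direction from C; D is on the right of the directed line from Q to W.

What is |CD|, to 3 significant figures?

18.3

C is at the origin; C and W share the same y with |CW| = 50.5 and W in +x, so W = (50.5, 0). CQ runs at 62.3° with |CQ| = 32.6, so Q = (15.2, 28.9). D is determined by |QD| = 29.3 and |DW| = 32.2 together: it lies at the intersection of circle(Q, 29.3) and circle(W, 32.2). With |QW| = 45.6, the foot of the radical line on QW is 20.9 from Q and the perpendicular offset is √(29.3² − 20.9²) = 20.6. Taking the right-of-QW solution: D = (18.3, -0.267).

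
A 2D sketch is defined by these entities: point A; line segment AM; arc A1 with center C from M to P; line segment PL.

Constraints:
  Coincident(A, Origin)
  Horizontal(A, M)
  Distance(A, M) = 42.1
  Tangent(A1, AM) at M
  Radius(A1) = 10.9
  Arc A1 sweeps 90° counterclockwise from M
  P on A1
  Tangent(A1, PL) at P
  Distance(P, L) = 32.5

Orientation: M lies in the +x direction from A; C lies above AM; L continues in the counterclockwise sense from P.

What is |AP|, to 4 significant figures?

54.11

Tangency of A1 to AM means the radius CM is perpendicular to AM, so C = M + (0, 10.9) = (42.10, 10.90). On A1, M sits at bearing -90° from C; a 90° counterclockwise sweep puts P at bearing 0°, so P = C + 10.9·(cos 0°, sin 0°) = (53.00, 10.90). Then |AP| = |P − A| = 54.11.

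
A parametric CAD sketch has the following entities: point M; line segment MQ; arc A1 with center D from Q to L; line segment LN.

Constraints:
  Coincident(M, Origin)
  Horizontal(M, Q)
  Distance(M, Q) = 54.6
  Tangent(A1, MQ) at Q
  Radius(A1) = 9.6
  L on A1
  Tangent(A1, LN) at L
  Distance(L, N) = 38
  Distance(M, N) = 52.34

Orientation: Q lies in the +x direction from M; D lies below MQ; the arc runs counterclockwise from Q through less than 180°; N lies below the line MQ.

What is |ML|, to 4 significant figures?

46.06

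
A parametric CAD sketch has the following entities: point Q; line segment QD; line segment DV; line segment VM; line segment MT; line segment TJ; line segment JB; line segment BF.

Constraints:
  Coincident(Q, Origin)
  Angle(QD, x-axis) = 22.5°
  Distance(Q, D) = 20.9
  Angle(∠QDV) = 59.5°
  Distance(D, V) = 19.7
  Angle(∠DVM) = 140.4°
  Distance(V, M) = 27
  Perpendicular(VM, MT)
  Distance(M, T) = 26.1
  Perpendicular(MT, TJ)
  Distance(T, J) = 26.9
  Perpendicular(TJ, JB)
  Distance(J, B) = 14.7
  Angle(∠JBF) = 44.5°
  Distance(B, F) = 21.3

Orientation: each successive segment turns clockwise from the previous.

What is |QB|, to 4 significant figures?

9.356

Q is at the origin; QD runs at 22.5° with length 20.9, so D = (19.31, 7.998). ∠QDV = 59.5° gives DV at -98.00° from the x-axis; with |DV| = 19.7, V = (16.57, -11.51). ∠DVM = 140.4° gives VM at -137.6° from the x-axis; with |VM| = 27.0, M = (-3.371, -29.72). VM ⟂ MT, so MT runs at 132.4°; with |MT| = 26.1, T = (-20.97, -10.44). MT is perpendicular to TJ, so TJ runs at 42.40°; with |TJ| = 26.9, J = (-1.106, 7.696). TJ ⟂ JB, so JB runs at -47.60°; with |JB| = 14.7, B = (8.806, -3.159). Then |QB| = |B − Q| = 9.356.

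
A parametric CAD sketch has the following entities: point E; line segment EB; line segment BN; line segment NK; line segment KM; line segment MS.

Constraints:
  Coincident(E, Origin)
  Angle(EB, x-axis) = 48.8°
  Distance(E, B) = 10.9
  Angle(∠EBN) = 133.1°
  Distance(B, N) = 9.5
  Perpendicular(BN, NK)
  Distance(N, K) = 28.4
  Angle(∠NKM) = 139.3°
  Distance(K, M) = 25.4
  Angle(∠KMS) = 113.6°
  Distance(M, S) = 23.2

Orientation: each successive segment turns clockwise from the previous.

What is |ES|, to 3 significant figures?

39.4

∠NKM = 139.3° gives KM at -129° from the x-axis; with |KM| = 25.4, M = (1.70, -39.7). ∠KMS = 113.6° gives MS at 165° from the x-axis; with |MS| = 23.2, S = (-20.7, -33.6). Then |ES| = |S − E| = 39.4.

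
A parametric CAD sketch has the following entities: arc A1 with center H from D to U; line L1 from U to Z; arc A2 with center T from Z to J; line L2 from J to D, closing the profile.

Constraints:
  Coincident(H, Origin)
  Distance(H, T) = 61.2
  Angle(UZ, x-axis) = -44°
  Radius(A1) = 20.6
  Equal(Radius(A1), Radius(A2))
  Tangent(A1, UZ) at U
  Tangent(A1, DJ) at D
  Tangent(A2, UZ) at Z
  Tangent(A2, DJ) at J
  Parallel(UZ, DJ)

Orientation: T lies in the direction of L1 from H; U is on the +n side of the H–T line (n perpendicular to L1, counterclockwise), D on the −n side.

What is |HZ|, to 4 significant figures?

64.57

The slot axis is L1's direction at -44.0°, so u = (cos -44.0°, sin -44.0°) = (0.7193, -0.6947) and n = (−sin -44.0°, cos -44.0°) = (0.6947, 0.7193). H is at the origin and T lies 61.2 along u from H, so T = 61.2·u = (44.02, -42.51). Tangency of A1 to both parallel lines with radius 20.6 puts U and D at H ± 20.6·n: U = (14.31, 14.82), D = (-14.31, -14.82). Equal radii place Z and J the same way about T: Z = T + 20.6·n = (58.33, -27.69), J = T − 20.6·n = (29.71, -57.33). Then |HZ| = |Z − H| = 64.57.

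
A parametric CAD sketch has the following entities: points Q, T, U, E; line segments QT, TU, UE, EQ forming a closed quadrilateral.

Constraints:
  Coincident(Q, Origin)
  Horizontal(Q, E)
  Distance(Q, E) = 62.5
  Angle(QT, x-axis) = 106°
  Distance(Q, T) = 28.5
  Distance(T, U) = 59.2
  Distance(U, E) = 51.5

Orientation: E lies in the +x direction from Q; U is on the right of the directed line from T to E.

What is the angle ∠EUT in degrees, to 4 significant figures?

85.71°

Checks: |TU| = 59.20 ✓; |UE| = 51.50 ✓.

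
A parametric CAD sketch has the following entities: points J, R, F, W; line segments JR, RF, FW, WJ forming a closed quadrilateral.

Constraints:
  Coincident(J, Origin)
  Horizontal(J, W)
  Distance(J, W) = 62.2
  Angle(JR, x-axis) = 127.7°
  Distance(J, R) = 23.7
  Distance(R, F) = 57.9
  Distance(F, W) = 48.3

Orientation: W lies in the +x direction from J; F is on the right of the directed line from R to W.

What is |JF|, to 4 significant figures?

34.21

Checks: |RF| = 57.90 ✓; |FW| = 48.30 ✓.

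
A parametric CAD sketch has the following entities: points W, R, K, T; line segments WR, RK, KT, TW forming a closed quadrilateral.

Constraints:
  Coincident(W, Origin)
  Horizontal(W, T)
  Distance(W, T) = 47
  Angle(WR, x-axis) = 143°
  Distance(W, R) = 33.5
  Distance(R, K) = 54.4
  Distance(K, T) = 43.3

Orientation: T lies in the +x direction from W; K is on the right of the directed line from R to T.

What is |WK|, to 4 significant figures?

22.69

Checks: |RK| = 54.40 ✓; |KT| = 43.30 ✓.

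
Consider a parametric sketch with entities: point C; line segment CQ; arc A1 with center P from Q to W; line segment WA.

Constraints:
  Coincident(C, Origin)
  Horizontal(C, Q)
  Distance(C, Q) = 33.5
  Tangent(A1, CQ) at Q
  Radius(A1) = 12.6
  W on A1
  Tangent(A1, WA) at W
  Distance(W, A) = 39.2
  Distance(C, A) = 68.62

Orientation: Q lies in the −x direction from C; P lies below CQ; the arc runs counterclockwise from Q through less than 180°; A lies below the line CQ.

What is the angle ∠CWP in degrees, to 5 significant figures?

13.473°

C is at the origin; C and Q share the same y with |CQ| = 33.5 and Q on the −x side, so Q = (-33.500, 0.0000). Since A1 is tangent to CQ there, PQ ⟂ CQ, so P = Q + (0, -12.6) = (-33.500, -12.600). Since PW ⟂ WA (tangency), |PA| = √(12.6² + 39.2²) = 41.175 regardless of where W sits on A1. So A lies on both circle(C, 68.62) and circle(P, 41.175); the below-CQ intersection is A = (-44.423, -52.300). W is the foot of the tangent from A: W = (-46.089, -13.135).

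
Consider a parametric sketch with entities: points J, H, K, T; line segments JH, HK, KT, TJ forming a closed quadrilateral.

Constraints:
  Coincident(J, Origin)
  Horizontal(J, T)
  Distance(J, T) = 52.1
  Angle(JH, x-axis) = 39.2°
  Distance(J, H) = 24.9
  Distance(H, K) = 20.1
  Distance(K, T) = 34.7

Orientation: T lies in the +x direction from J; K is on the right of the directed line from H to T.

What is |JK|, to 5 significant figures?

18.182

Checks: |HK| = 20.10 ✓; |KT| = 34.70 ✓.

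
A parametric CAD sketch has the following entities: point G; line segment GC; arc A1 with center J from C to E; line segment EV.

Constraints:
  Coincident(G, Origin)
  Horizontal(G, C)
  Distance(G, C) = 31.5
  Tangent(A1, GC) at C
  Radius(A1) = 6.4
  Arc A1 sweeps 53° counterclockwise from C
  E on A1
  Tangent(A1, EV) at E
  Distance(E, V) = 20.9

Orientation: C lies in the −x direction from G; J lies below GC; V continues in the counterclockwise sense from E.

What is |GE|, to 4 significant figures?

36.70

Tangency of A1 to GC means the radius JC is perpendicular to GC, so J = C + (0, -6.4) = (-31.50, -6.400). On A1, C sits at bearing 90° from J; a 53° counterclockwise sweep puts E at bearing 143°, so E = J + 6.4·(cos 143°, sin 143°) = (-36.61, -2.548). Then |GE| = |E − G| = 36.70.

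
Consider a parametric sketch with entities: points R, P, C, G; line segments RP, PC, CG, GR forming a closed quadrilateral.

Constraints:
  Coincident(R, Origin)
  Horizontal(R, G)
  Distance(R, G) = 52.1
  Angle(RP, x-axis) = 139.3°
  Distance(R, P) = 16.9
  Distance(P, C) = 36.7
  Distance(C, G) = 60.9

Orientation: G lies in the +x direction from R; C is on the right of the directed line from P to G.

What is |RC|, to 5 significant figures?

24.786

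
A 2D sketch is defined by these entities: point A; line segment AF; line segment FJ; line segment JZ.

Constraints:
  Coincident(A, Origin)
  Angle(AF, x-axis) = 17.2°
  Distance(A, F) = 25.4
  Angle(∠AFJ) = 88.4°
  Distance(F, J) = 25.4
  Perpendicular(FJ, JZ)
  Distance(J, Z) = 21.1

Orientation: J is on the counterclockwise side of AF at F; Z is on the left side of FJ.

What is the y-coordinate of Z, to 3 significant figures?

24.8

∠AFJ = 88.4°, so FJ runs at 17.2° + (180° − 88.4°) = 109° from the x-axis; with |FJ| = 25.4, J = F + 25.4·(cos 109°, sin 109°) = (16.1, 31.6). The perpendicularity gives JZ at right angles to FJ; with |JZ| = 21.1 on the left of FJ, Z = J + 21.1·(-0.947, -0.322) = (-3.90, 24.8). So Z.y = 24.8.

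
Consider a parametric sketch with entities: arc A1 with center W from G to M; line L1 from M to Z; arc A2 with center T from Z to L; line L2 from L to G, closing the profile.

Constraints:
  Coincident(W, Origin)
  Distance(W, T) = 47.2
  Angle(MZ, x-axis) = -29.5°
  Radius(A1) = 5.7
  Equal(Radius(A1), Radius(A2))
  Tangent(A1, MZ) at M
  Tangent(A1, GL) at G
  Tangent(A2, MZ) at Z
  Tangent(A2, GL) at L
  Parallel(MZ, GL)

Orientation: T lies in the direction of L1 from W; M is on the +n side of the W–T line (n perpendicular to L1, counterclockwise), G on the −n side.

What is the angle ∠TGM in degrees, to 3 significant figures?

83.1°

The slot axis is L1's direction at -29.5°, so u = (cos -29.5°, sin -29.5°) = (0.870, -0.492) and n = (−sin -29.5°, cos -29.5°) = (0.492, 0.870). W is at the origin and T lies 47.2 along u from W, so T = 47.2·u = (41.1, -23.2). Tangency of A1 to both parallel lines with radius 5.7 puts M and G at W ± 5.7·n: M = (2.81, 4.96), G = (-2.81, -4.96). Then cos ∠TGM = GT·GM / (|GT||GM|), giving 83.1°.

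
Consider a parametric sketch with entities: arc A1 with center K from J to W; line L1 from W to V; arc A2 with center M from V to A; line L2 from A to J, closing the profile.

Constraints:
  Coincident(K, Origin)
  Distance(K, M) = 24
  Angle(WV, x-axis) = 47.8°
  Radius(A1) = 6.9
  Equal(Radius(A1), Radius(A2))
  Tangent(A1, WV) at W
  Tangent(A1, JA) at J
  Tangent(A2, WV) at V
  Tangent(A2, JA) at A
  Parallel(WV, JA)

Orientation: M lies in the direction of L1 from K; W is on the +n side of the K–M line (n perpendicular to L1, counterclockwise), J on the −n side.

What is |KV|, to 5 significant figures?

24.972

Tangency of A1 to both parallel lines with radius 6.9 puts W and J at K ± 6.9·n: W = (-5.1116, 4.6349), J = (5.1116, -4.6349). Equal radii place V and A the same way about M: V = M + 6.9·n = (11.010, 22.414), A = M − 6.9·n = (21.233, 13.144). Then |KV| = |V − K| = 24.972.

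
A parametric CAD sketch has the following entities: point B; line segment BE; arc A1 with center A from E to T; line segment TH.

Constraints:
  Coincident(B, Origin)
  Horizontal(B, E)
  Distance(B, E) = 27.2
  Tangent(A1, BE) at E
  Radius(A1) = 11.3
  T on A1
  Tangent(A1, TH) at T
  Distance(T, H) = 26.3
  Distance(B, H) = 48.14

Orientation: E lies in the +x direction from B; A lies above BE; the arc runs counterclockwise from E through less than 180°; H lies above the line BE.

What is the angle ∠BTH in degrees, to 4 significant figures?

89.07°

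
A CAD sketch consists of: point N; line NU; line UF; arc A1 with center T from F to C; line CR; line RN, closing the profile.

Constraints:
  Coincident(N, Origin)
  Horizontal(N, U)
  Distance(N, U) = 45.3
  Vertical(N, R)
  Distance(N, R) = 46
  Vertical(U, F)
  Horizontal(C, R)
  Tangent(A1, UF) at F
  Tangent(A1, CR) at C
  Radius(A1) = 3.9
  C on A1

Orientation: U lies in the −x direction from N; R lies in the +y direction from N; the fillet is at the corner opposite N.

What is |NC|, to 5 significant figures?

61.887

N is at the origin; N and U share the same y with |NU| = 45.3 and U on the −x side, so U = (-45.300, 0.0000). NR is vertical with |NR| = 46.0 and R on the +y side, so R = (0.0000, 46.000). The virtual corner opposite N is at (-45.300, 46.000). The tangent condition forces TF to be normal to UF and the tangent condition forces TC to be normal to CR, with radius 3.9, so the center T sits 3.9 in from both sides at T = (-41.400, 42.100). That places the tangent points at F = (-45.300, 42.100) on UF and C = (-41.400, 46.000) on CR. Then |NC| = |C − N| = 61.887.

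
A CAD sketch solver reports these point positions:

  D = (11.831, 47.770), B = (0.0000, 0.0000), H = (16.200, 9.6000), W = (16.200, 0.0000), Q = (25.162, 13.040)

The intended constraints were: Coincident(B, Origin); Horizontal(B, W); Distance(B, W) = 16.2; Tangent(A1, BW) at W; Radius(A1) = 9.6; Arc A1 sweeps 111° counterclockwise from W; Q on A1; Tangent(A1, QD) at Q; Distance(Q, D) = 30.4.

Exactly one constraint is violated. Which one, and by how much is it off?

Distance(Q, D) = 30.4 — off by 6.80.

B = (0.00, 0.00) ✓; B.y = 0.00, W.y = 0.00 ✓; |BW| = 16.20 ✓; ∠(HW, WB) = 90.00° ✓; |HW| = 9.600 ✓; bearing(H→Q) − bearing(H→W) = 111.0° ✓; |HQ| = 9.600 ✓; ∠(HQ, QD) = 90.00° ✓; |QD| = 37.20 ✗.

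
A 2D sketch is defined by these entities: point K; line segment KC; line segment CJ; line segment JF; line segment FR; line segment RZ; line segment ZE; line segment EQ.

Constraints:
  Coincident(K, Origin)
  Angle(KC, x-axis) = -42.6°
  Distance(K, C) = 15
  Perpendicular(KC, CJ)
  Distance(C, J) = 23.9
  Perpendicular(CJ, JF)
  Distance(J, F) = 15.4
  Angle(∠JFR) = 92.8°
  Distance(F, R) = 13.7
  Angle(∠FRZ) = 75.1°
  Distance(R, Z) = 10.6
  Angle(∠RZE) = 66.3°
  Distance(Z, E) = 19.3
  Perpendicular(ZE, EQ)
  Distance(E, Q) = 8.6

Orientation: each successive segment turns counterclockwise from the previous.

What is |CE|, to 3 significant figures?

32.8

K is at the origin; KC runs at -42.6° with length 15.0, so C = (11.0, -10.2). The perpendicularity gives CJ at right angles to KC, so CJ runs at 47.4°; with |CJ| = 23.9, J = (27.2, 7.44). The perpendicularity gives JF at right angles to CJ, so JF runs at 137°; with |JF| = 15.4, F = (15.9, 17.9). ∠JFR = 92.8° gives FR at -135° from the x-axis; with |FR| = 13.7, R = (6.13, 8.24). ∠FRZ = 75.1° gives RZ at -30.5° from the x-axis; with |RZ| = 10.6, Z = (15.3, 2.86). ∠RZE = 66.3° gives ZE at 83.2° from the x-axis; with |ZE| = 19.3, E = (17.5, 22.0). Then |CE| = |E − C| = 32.8.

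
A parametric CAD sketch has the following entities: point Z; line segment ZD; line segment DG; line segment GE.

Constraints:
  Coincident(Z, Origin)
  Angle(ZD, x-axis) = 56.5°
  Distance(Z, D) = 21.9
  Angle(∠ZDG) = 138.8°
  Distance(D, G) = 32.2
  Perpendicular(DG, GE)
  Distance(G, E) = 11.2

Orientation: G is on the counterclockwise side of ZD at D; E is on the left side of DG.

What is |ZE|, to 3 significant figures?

48.8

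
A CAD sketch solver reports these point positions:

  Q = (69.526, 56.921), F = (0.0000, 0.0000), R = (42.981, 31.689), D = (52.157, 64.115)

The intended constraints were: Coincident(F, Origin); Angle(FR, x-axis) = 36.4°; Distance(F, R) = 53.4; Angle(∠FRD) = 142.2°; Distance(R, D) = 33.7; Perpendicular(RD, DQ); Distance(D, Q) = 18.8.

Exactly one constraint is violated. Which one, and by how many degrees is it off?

Perpendicular(RD, DQ) — off by 6.70°.

F = (0.00, 0.00) ✓; FR at 36.40° ✓; |FR| = 53.40 ✓; ∠FRD = 142.2° ✓; |RD| = 33.70 ✓; ∠(RD, DQ) = 96.70° ✗; |DQ| = 18.80 ✓.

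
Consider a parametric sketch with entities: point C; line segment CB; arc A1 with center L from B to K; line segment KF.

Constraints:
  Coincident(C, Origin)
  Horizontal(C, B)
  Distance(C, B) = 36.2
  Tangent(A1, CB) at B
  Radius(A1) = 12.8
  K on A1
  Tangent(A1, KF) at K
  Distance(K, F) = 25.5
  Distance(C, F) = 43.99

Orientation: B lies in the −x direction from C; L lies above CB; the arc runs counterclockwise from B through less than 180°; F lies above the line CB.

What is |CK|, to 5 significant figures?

26.458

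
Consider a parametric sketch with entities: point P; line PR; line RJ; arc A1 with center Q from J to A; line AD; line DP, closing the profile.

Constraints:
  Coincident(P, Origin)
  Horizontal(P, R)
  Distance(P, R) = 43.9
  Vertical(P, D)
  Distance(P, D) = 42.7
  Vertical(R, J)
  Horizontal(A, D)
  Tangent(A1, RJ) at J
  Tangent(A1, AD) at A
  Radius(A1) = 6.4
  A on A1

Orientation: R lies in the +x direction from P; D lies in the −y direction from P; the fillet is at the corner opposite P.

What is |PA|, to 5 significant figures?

56.829

P is at the origin; PR is horizontal with |PR| = 43.9 and R on the +x side, so R = (43.900, 0.0000). P and D share the same x with |PD| = 42.7 and D on the −y side, so D = (0.0000, -42.700). The virtual corner opposite P is at (43.900, -42.700). Since A1 is tangent to RJ there, QJ ⟂ RJ and tangency of A1 to AD means the radius QA is perpendicular to AD, with radius 6.4, so the center Q sits 6.4 in from both sides at Q = (37.500, -36.300). That places the tangent points at J = (43.900, -36.300) on RJ and A = (37.500, -42.700) on AD. Then |PA| = |A − P| = 56.829.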